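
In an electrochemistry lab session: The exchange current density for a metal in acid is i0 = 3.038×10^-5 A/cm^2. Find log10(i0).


i0 = 3.038×10^-5 A/cm^2
log10(i0) = -4.517

-4.517


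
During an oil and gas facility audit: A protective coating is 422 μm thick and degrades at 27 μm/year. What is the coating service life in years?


Service life = thickness / degradation rate
Life = 422 / 27 = 15.6 years

15.6 years


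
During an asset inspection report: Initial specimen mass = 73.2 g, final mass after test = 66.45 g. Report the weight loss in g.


Weight loss = initial − final
WL = 73.2 − 66.45 = 6.75 g

6.75 g


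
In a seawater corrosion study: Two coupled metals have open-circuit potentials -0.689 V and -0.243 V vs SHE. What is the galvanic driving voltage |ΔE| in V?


Driving voltage is the absolute potential difference.
|ΔE| = |-0.689 − (-0.243)| = 0.446 V

0.446 V


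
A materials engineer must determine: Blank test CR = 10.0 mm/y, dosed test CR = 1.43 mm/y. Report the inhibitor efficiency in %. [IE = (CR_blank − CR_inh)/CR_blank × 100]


Apply the inhibitor-efficiency definition: IE = (CR_blank − CR_inh)/CR_blank × 100
IE = (10.0 − 1.43) / 10.0 × 100
IE = 8.57 / 10.0 × 100 = 85.7 %

85.7 %


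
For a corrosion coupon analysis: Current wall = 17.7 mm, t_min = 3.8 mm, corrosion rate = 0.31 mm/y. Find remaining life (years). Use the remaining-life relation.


Apply the remaining-life relation: RL = (t_current − t_min) / CR
RL = (17.7 − 3.8) / 0.31 = 13.9 / 0.31 = 44.8 years

44.8 years


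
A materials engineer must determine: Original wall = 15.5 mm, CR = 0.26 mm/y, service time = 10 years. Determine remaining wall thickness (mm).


Remaining wall = original − CR × time
t = 15.5 − 0.26*10 = 15.5 − 2.6 = 12.9 mm

12.9 mm


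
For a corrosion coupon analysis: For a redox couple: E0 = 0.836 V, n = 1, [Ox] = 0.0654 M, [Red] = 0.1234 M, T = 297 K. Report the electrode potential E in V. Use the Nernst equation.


Apply the Nernst equation: E = E0 + (RT/nF)*ln([Ox]/[Red])
Step 1: RT/nF = 8.314*297/(1*96485) = 0.02559214 V
Step 2: [Ox]/[Red] = 0.0654/0.1234 = 0.529984
Step 3: ln(0.529984) = -0.634908
Step 4: correction = 0.02559214 * -0.634908 = -0.0162 V
E = 0.836 + -0.0162 = 0.8198 V

0.8198 V


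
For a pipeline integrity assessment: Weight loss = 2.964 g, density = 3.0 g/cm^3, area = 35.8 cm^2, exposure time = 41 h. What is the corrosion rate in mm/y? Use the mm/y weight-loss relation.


Apply the mm/y weight-loss relation: CR = 87600 * W / (D * A * T)
Numerator: 87600 * 2.964 = 259646.4
Denominator: 3.0 * 35.8 * 41 = 4403.4
CR = 259646.4 / 4403.4 = 58.964982 mm/y

58.964982 mm/y


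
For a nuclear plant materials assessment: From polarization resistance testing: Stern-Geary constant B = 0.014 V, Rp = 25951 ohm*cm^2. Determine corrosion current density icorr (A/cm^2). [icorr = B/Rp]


Apply the Stern-Geary relation: icorr = B / Rp
icorr = 0.014 / 25951 = 5.395×10^-7 A/cm^2

5.395×10^-7 A/cm^2


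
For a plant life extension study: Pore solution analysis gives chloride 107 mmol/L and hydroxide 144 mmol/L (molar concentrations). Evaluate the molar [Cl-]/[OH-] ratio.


Threshold parameter = [Cl-] / [OH-] (molar basis; both in mmol/L, so units cancel)
Ratio = 107 / 144 = 0.74

0.74


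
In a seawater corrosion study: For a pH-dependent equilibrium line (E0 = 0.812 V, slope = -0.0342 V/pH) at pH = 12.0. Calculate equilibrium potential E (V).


Apply the Pourbaix line equation: E = E0 + slope*pH
E = 0.812 + (-0.0342)*12.0 = 0.812 + (-0.4104) = 0.4016 V
Rounded to 3 decimal places: E = 0.402 V

0.402 V


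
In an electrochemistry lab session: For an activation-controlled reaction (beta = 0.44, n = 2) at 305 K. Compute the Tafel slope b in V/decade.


Apply the Tafel slope relation: b = 2.303*R*T/(beta*n*F)
Numerator: 2.303 * 8.314 * 305 = 5839.88
Denominator: 0.44 * 2 * 96485 = 84906.8
b = 5839.88 / 84906.8 = 0.0688 V/decade

0.0688 V/decade


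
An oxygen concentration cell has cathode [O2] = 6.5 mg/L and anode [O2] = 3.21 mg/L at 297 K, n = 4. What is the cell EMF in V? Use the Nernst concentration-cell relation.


Apply the Nernst concentration-cell relation: E = (RT/nF)*ln(C_cathode/C_anode)
RT/nF = 8.314*297/(4*96485) = 0.00639804 V
ln(6.5/3.21) = 0.70553
E = 0.00639804 * 0.70553 = 0.00451 V

0.00451 V


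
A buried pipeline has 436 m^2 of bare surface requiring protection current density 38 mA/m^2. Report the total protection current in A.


I = area * current density, then convert mA → A (÷1000)
I = 436 * 38 / 1000 = 16.57 A

16.57 A


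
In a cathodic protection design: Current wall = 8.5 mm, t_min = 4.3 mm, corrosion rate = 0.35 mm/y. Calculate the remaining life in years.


Apply the remaining-life relation: RL = (t_current − t_min) / CR
RL = (8.5 − 4.3) / 0.35 = 4.2 / 0.35 = 12.0 years

12.0 years


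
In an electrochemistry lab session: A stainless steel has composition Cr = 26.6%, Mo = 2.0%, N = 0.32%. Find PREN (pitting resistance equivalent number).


Apply the PREN formula: PREN = Cr + 3.3*Mo + 16*N
PREN = 26.6 + 3.3*2.0 + 16*0.32
PREN = 26.6 + 6.6 + 5.12 = 38.32

38.32


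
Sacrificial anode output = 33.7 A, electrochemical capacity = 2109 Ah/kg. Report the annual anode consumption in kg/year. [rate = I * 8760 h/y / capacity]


Annual consumption = current * hours per year / capacity
Rate = 33.7 * 8760 / 2109 = 140.0 kg/year

140.0 kg/year


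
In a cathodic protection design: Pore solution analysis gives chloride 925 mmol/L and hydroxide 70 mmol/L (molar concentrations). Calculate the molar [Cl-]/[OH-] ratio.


Threshold parameter = [Cl-] / [OH-] (molar basis; both in mmol/L, so units cancel)
Ratio = 925 / 70 = 13.21

13.21


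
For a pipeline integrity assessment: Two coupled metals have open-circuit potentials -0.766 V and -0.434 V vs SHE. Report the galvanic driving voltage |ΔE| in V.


Driving voltage is the absolute potential difference.
|ΔE| = |-0.766 − (-0.434)| = 0.332 V

0.332 V


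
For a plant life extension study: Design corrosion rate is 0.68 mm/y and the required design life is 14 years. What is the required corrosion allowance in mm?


Corrosion allowance = CR × design life
CA = 0.68 * 14 = 9.52 mm

9.52 mm


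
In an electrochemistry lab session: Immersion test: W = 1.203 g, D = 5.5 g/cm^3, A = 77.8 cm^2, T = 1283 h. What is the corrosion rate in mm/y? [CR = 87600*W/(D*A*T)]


Apply the mm/y weight-loss relation: CR = 87600 * W / (D * A * T)
Numerator: 87600 * 1.203 = 105382.8
Denominator: 5.5 * 77.8 * 1283 = 548995.7
CR = 105382.8 / 548995.7 = 0.19196 mm/y

0.19196 mm/y


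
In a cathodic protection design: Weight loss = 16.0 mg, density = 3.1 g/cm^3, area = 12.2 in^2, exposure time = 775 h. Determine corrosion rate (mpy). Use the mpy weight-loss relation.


Apply the mpy weight-loss relation: CR = 534 * W / (D * A * T)
Numerator: 534 * 16.0 = 8544.0
Denominator: 3.1 * 12.2 * 775 = 29310.5
CR = 8544.0 / 29310.5 = 0.2915 mpy

0.2915 mpy


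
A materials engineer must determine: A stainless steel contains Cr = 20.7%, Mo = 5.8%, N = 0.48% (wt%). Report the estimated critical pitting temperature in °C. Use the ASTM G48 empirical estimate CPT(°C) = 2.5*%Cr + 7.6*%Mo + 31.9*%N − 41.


Apply the ASTM G48 empirical CPT estimate: CPT(°C) = 2.5*%Cr + 7.6*%Mo + 31.9*%N − 41
2.5*20.7 = 51.75; 7.6*5.8 = 44.08; 31.9*0.48 = 15.312
CPT = 51.75 + 44.08 + 15.312 − 41 = 70.142 °C
Rounded to 0.1 °C: CPT ≈ 70.1 °C

70.1 °C


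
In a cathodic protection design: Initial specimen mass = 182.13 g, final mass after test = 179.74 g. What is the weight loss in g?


Weight loss = initial − final
WL = 182.13 − 179.74 = 2.39 g

2.39 g


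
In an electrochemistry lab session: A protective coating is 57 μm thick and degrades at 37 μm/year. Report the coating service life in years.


Service life = thickness / degradation rate
Life = 57 / 37 = 1.5 years

1.5 years


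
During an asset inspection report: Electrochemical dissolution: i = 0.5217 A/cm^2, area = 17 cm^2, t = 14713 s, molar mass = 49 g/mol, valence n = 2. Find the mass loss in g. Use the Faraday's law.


Apply Faraday's law: m = i*A*t*M / (n*F)
Total charge passed Q = i*A*t = 0.5217*17*14713 = 130488.1257 C
m = Q*M/(n*F) = 130488.1257*49/(2*96485) = 33.13426 g

33.13426 g


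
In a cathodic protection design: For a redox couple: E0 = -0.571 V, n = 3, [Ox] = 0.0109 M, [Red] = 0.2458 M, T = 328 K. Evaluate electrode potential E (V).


Apply the Nernst equation: E = E0 + (RT/nF)*ln([Ox]/[Red])
Step 1: RT/nF = 8.314*328/(3*96485) = 0.00942113 V
Step 2: [Ox]/[Red] = 0.0109/0.2458 = 0.044345
Step 3: ln(0.044345) = -3.115755
Step 4: correction = 0.00942113 * -3.115755 = -0.029 V
E = -0.571 + -0.029 = -0.6 V

-0.6 V


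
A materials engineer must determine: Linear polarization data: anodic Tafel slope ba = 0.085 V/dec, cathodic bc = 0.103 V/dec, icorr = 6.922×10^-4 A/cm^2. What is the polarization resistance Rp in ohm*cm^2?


Apply the Stern-Geary equation: Rp = ba*bc / (2.303*icorr*(ba+bc))
ba*bc = 0.085*0.103 = 0.008755
ba+bc = 0.188; 2.303*icorr*(ba+bc) = 2.303*6.922×10^-4*0.188 = 2.9969768×10^-4
Rp = 0.008755 / 2.9969768×10^-4 = 29.2 ohm*cm^2

29.2 ohm*cm^2


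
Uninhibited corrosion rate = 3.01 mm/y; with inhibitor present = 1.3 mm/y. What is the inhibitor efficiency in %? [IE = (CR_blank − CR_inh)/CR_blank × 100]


Apply the inhibitor-efficiency definition: IE = (CR_blank − CR_inh)/CR_blank × 100
IE = (3.01 − 1.3) / 3.01 × 100
IE = 1.71 / 3.01 × 100 = 56.8 %

56.8 %


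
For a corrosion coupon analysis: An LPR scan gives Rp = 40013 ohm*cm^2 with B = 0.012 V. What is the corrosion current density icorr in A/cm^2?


Apply the Stern-Geary relation: icorr = B / Rp
icorr = 0.012 / 40013 = 2.999×10^-7 A/cm^2

2.999×10^-7 A/cm^2


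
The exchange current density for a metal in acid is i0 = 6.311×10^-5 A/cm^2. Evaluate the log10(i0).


i0 = 6.311×10^-5 A/cm^2
log10(i0) = -4.2

-4.2


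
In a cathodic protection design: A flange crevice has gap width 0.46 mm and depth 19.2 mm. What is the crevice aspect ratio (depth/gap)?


Aspect ratio = depth / gap
Ratio = 19.2 / 0.46 = 41.7

41.7


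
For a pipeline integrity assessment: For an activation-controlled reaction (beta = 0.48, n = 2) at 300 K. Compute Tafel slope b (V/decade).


Apply the Tafel slope relation: b = 2.303*R*T/(beta*n*F)
Numerator: 2.303 * 8.314 * 300 = 5744.14
Denominator: 0.48 * 2 * 96485 = 92625.6
b = 5744.14 / 92625.6 = 0.062 V/decade

0.062 V/decade


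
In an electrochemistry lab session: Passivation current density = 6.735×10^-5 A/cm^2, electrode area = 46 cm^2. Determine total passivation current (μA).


I = i_pass * A, then convert A → μA (×10^6)
I = 6.735×10^-5 * 46 * 10^6 = 3098.1 μA

3098.1 μA


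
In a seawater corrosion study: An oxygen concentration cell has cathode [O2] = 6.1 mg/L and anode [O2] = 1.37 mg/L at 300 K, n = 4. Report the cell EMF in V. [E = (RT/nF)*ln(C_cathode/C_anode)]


Apply the Nernst concentration-cell relation: E = (RT/nF)*ln(C_cathode/C_anode)
RT/nF = 8.314*300/(4*96485) = 0.00646266 V
ln(6.1/1.37) = 1.49348
E = 0.00646266 * 1.49348 = 0.00965 V

0.00965 V


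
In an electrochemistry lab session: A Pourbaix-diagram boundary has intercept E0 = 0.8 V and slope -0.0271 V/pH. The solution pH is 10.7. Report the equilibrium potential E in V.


Apply the Pourbaix line equation: E = E0 + slope*pH
E = 0.8 + (-0.0271)*10.7 = 0.8 + (-0.28997) = 0.51003 V
Rounded to 3 decimal places: E = 0.510 V

0.510 V


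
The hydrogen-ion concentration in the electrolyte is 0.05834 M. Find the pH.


pH = −log10[H+]
pH = −log10(0.05834) = 1.23

1.23


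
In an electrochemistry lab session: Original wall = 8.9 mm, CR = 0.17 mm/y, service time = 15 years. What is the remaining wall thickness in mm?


Remaining wall = original − CR × time
t = 8.9 − 0.17*15 = 8.9 − 2.55 = 6.35 mm

6.35 mm


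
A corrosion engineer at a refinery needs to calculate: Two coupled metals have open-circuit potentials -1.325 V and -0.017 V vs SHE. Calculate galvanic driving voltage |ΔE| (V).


Driving voltage is the absolute potential difference.
|ΔE| = |-1.325 − (-0.017)| = 1.308 V

1.308 V


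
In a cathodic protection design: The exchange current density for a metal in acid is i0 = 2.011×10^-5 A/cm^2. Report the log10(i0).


i0 = 2.011×10^-5 A/cm^2
log10(i0) = -4.697

-4.697


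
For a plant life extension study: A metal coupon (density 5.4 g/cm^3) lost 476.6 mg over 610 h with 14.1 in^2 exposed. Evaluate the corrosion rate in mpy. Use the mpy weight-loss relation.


Apply the mpy weight-loss relation: CR = 534 * W / (D * A * T)
Numerator: 534 * 476.6 = 254504.4
Denominator: 5.4 * 14.1 * 610 = 46445.4
CR = 254504.4 / 46445.4 = 5.48 mpy

5.48 mpy


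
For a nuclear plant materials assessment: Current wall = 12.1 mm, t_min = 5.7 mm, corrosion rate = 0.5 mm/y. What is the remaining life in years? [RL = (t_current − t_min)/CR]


Apply the remaining-life relation: RL = (t_current − t_min) / CR
RL = (12.1 − 5.7) / 0.5 = 6.4 / 0.5 = 12.8 years

12.8 years


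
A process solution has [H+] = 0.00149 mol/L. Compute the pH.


pH = −log10[H+]
pH = −log10(0.00149) = 2.83

2.83


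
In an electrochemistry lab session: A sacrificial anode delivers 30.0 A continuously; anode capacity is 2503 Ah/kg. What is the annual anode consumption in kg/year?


Annual consumption = current * hours per year / capacity
Rate = 30.0 * 8760 / 2503 = 105.0 kg/year

105.0 kg/year


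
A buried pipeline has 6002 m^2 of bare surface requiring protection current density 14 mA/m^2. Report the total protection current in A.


I = area * current density, then convert mA → A (÷1000)
I = 6002 * 14 / 1000 = 84.03 A

84.03 A


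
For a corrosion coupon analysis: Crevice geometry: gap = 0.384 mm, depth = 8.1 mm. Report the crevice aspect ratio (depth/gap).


Aspect ratio = depth / gap
Ratio = 8.1 / 0.384 = 21.1

21.1


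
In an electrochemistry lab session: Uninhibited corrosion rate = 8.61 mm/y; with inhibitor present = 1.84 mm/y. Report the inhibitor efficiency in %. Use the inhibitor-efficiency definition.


Apply the inhibitor-efficiency definition: IE = (CR_blank − CR_inh)/CR_blank × 100
IE = (8.61 − 1.84) / 8.61 × 100
IE = 6.77 / 8.61 × 100 = 78.6 %

78.6 %


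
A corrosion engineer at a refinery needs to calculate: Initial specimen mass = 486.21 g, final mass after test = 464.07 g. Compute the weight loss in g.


Weight loss = initial − final
WL = 486.21 − 464.07 = 22.14 g

22.14 g


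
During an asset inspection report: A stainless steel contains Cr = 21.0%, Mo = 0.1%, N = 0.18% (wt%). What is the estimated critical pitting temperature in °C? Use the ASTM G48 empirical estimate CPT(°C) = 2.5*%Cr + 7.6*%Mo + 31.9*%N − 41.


Apply the ASTM G48 empirical CPT estimate: CPT(°C) = 2.5*%Cr + 7.6*%Mo + 31.9*%N − 41
2.5*21.0 = 52.5; 7.6*0.1 = 0.76; 31.9*0.18 = 5.742
CPT = 52.5 + 0.76 + 5.742 − 41 = 18.002 °C
Rounded to 0.1 °C: CPT ≈ 18.0 °C

18.0 °C


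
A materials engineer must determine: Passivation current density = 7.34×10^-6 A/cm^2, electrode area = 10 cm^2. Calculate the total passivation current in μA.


I = i_pass * A, then convert A → μA (×10^6)
I = 7.34×10^-6 * 10 * 10^6 = 73.4 μA

73.4 μA


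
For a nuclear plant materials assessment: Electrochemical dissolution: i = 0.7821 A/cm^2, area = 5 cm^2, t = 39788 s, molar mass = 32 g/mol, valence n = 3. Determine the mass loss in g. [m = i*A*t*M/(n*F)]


Apply Faraday's law: m = i*A*t*M / (n*F)
Total charge passed Q = i*A*t = 0.7821*5*39788 = 155590.974 C
m = Q*M/(n*F) = 155590.974*32/(3*96485) = 17.20099 g

17.20099 g


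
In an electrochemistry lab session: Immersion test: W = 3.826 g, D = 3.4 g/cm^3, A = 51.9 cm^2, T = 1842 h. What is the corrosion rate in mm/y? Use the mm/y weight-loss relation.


Apply the mm/y weight-loss relation: CR = 87600 * W / (D * A * T)
Numerator: 87600 * 3.826 = 335157.6
Denominator: 3.4 * 51.9 * 1842 = 325039.32
CR = 335157.6 / 325039.32 = 1.0311 mm/y

1.0311 mm/y


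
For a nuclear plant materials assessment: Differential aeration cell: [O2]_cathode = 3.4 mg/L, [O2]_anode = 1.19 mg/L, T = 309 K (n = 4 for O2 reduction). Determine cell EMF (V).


Apply the Nernst concentration-cell relation: E = (RT/nF)*ln(C_cathode/C_anode)
RT/nF = 8.314*309/(4*96485) = 0.00665654 V
ln(3.4/1.19) = 1.04982
E = 0.00665654 * 1.04982 = 0.00699 V

0.00699 V


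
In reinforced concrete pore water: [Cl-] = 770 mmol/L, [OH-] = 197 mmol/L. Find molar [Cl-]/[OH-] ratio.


Threshold parameter = [Cl-] / [OH-] (molar basis; both in mmol/L, so units cancel)
Ratio = 770 / 197 = 3.91

3.91


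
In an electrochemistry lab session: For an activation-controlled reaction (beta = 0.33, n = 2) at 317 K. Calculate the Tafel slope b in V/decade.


Apply the Tafel slope relation: b = 2.303*R*T/(beta*n*F)
Numerator: 2.303 * 8.314 * 317 = 6069.64
Denominator: 0.33 * 2 * 96485 = 63680.1
b = 6069.64 / 63680.1 = 0.095 V/decade

0.095 V/decade


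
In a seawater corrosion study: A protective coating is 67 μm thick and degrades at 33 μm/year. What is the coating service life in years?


Service life = thickness / degradation rate
Life = 67 / 33 = 2.0 years

2.0 years


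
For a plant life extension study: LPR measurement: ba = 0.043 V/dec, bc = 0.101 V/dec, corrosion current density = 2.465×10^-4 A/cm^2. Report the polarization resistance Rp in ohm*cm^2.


Apply the Stern-Geary equation: Rp = ba*bc / (2.303*icorr*(ba+bc))
ba*bc = 0.043*0.101 = 0.004343
ba+bc = 0.144; 2.303*icorr*(ba+bc) = 2.303*2.465×10^-4*0.144 = 8.1747288×10^-5
Rp = 0.004343 / 8.1747288×10^-5 = 53.1 ohm*cm^2

53.1 ohm*cm^2


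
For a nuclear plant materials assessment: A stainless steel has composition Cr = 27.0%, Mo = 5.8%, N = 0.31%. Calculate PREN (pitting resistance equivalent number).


Apply the PREN formula: PREN = Cr + 3.3*Mo + 16*N
PREN = 27.0 + 3.3*5.8 + 16*0.31
PREN = 27.0 + 19.14 + 4.96 = 51.1

51.1


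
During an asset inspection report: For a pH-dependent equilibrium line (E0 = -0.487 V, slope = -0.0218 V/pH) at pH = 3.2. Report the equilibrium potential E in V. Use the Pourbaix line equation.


Apply the Pourbaix line equation: E = E0 + slope*pH
E = -0.487 + (-0.0218)*3.2 = -0.487 + (-0.06976) = -0.55676 V
Rounded to 3 decimal places: E = -0.557 V

-0.557 V


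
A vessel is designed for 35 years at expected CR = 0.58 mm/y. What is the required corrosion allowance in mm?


Corrosion allowance = CR × design life
CA = 0.58 * 35 = 20.3 mm

20.3 mm


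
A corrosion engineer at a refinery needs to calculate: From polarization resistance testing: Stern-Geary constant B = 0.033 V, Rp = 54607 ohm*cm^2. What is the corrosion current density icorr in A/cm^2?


Apply the Stern-Geary relation: icorr = B / Rp
icorr = 0.033 / 54607 = 6.043×10^-7 A/cm^2

6.043×10^-7 A/cm^2


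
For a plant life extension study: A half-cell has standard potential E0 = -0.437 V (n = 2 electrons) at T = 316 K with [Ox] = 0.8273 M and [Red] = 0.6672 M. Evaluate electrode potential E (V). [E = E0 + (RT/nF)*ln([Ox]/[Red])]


Apply the Nernst equation: E = E0 + (RT/nF)*ln([Ox]/[Red])
Step 1: RT/nF = 8.314*316/(2*96485) = 0.01361468 V
Step 2: [Ox]/[Red] = 0.8273/0.6672 = 1.239958
Step 3: ln(1.239958) = 0.215078
Step 4: correction = 0.01361468 * 0.215078 = 0.003 V
E = -0.437 + 0.003 = -0.434 V

-0.434 V


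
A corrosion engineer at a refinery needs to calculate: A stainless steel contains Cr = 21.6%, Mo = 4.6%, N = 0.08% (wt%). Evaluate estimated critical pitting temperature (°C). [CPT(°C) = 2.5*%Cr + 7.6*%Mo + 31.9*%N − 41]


Apply the ASTM G48 empirical CPT estimate: CPT(°C) = 2.5*%Cr + 7.6*%Mo + 31.9*%N − 41
2.5*21.6 = 54; 7.6*4.6 = 34.96; 31.9*0.08 = 2.552
CPT = 54 + 34.96 + 2.552 − 41 = 50.512 °C
Rounded to 0.1 °C: CPT ≈ 50.5 °C

50.5 °C


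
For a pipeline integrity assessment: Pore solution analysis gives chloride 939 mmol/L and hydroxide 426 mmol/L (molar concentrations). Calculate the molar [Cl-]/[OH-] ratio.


Threshold parameter = [Cl-] / [OH-] (molar basis; both in mmol/L, so units cancel)
Ratio = 939 / 426 = 2.2

2.2


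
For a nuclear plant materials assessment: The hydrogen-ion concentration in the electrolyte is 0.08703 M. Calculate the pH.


pH = −log10[H+]
pH = −log10(0.08703) = 1.06

1.06


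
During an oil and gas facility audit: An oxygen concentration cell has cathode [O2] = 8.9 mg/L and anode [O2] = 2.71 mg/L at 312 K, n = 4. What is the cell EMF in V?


Apply the Nernst concentration-cell relation: E = (RT/nF)*ln(C_cathode/C_anode)
RT/nF = 8.314*312/(4*96485) = 0.00672117 V
ln(8.9/2.71) = 1.1891
E = 0.00672117 * 1.1891 = 0.00799 V

0.00799 V


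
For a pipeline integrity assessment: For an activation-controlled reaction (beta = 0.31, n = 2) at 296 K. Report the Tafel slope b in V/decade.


Apply the Tafel slope relation: b = 2.303*R*T/(beta*n*F)
Numerator: 2.303 * 8.314 * 296 = 5667.55
Denominator: 0.31 * 2 * 96485 = 59820.7
b = 5667.55 / 59820.7 = 0.0947 V/decade

0.0947 V/decade


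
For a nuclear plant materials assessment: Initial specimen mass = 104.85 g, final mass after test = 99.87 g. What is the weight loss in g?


Weight loss = initial − final
WL = 104.85 − 99.87 = 4.98 g

4.98 g


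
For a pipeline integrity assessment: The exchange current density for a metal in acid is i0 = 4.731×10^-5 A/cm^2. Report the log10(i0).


i0 = 4.731×10^-5 A/cm^2
log10(i0) = -4.325

-4.325


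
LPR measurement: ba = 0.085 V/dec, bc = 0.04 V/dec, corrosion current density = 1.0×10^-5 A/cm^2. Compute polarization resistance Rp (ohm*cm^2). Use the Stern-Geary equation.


Apply the Stern-Geary equation: Rp = ba*bc / (2.303*icorr*(ba+bc))
ba*bc = 0.085*0.04 = 0.0034
ba+bc = 0.125; 2.303*icorr*(ba+bc) = 2.303*1.0×10^-5*0.125 = 2.87875×10^-6
Rp = 0.0034 / 2.87875×10^-6 = 1181.1 ohm*cm^2

1181.1 ohm*cm^2


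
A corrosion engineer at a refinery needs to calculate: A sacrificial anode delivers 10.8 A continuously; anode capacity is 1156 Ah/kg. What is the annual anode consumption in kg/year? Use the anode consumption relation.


Annual consumption = current * hours per year / capacity
Rate = 10.8 * 8760 / 1156 = 81.8 kg/year

81.8 kg/year


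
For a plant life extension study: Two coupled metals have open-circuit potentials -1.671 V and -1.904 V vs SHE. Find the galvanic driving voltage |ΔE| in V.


Driving voltage is the absolute potential difference.
|ΔE| = |-1.671 − (-1.904)| = 0.233 V

0.233 V


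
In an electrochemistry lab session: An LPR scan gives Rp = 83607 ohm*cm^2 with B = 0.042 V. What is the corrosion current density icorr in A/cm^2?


Apply the Stern-Geary relation: icorr = B / Rp
icorr = 0.042 / 83607 = 5.024×10^-7 A/cm^2

5.024×10^-7 A/cm^2


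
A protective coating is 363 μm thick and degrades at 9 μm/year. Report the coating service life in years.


Service life = thickness / degradation rate
Life = 363 / 9 = 40.3 years

40.3 years


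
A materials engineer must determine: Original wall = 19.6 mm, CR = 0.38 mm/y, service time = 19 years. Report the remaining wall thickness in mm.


Remaining wall = original − CR × time
t = 19.6 − 0.38*19 = 19.6 − 7.22 = 12.38 mm

12.38 mm


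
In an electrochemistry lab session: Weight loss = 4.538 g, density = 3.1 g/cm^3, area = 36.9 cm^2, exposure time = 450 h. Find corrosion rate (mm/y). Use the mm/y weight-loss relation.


Apply the mm/y weight-loss relation: CR = 87600 * W / (D * A * T)
Numerator: 87600 * 4.538 = 397528.8
Denominator: 3.1 * 36.9 * 450 = 51475.5
CR = 397528.8 / 51475.5 = 7.72268 mm/y

7.72268 mm/y


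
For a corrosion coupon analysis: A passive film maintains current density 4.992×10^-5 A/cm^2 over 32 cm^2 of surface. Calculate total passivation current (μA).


I = i_pass * A, then convert A → μA (×10^6)
I = 4.992×10^-5 * 32 * 10^6 = 1597.44 μA

1597.44 μA


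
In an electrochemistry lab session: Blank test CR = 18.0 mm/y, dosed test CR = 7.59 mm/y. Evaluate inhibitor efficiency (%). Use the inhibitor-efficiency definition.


Apply the inhibitor-efficiency definition: IE = (CR_blank − CR_inh)/CR_blank × 100
IE = (18.0 − 7.59) / 18.0 × 100
IE = 10.41 / 18.0 × 100 = 57.8 %

57.8 %


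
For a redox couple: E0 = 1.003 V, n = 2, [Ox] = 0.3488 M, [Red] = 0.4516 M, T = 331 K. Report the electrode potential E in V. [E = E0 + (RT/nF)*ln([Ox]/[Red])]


Apply the Nernst equation: E = E0 + (RT/nF)*ln([Ox]/[Red])
Step 1: RT/nF = 8.314*331/(2*96485) = 0.01426094 V
Step 2: [Ox]/[Red] = 0.3488/0.4516 = 0.772365
Step 3: ln(0.772365) = -0.258298
Step 4: correction = 0.01426094 * -0.258298 = -0.0037 V
E = 1.003 + -0.0037 = 0.9993 V

0.9993 V


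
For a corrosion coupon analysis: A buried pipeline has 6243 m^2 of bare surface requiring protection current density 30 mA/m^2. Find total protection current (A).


I = area * current density, then convert mA → A (÷1000)
I = 6243 * 30 / 1000 = 187.29 A

187.29 A


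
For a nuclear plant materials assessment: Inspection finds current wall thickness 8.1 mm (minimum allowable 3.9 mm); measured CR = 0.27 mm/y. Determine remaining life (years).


Apply the remaining-life relation: RL = (t_current − t_min) / CR
RL = (8.1 − 3.9) / 0.27 = 4.2 / 0.27 = 15.6 years

15.6 years


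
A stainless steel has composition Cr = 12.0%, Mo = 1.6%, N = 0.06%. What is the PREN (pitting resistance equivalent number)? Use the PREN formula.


Apply the PREN formula: PREN = Cr + 3.3*Mo + 16*N
PREN = 12.0 + 3.3*1.6 + 16*0.06
PREN = 12.0 + 5.28 + 0.96 = 18.24

18.24


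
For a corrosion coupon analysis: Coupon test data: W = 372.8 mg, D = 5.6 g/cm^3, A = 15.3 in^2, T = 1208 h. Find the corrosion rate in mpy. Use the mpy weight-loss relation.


Apply the mpy weight-loss relation: CR = 534 * W / (D * A * T)
Numerator: 534 * 372.8 = 199075.2
Denominator: 5.6 * 15.3 * 1208 = 103501.44
CR = 199075.2 / 103501.44 = 1.923 mpy

1.923 mpy


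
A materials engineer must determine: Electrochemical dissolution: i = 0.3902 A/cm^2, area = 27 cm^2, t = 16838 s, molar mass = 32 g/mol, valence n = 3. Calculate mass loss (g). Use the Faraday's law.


Apply Faraday's law: m = i*A*t*M / (n*F)
Total charge passed Q = i*A*t = 0.3902*27*16838 = 177395.0652 C
m = Q*M/(n*F) = 177395.0652*32/(3*96485) = 19.611 g

19.611 g


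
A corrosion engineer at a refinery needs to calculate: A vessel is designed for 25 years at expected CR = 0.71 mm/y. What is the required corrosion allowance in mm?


Corrosion allowance = CR × design life
CA = 0.71 * 25 = 17.75 mm

17.75 mm


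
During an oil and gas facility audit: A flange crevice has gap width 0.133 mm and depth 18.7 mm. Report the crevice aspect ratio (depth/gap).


Aspect ratio = depth / gap
Ratio = 18.7 / 0.133 = 140.6

140.6


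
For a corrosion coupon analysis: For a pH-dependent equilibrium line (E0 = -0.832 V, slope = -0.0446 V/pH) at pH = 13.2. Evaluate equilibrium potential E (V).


Apply the Pourbaix line equation: E = E0 + slope*pH
E = -0.832 + (-0.0446)*13.2 = -0.832 + (-0.58872) = -1.42072 V
Rounded to 3 decimal places: E = -1.421 V

-1.421 V


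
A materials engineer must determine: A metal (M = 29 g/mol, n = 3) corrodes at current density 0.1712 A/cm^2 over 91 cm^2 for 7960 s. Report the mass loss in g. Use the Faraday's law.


Apply Faraday's law: m = i*A*t*M / (n*F)
Total charge passed Q = i*A*t = 0.1712*91*7960 = 124010.432 C
m = Q*M/(n*F) = 124010.432*29/(3*96485) = 12.42439 g

12.42439 g


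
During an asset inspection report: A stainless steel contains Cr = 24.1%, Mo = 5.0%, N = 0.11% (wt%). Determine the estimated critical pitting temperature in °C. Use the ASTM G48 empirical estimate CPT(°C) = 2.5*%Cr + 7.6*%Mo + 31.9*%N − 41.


Apply the ASTM G48 empirical CPT estimate: CPT(°C) = 2.5*%Cr + 7.6*%Mo + 31.9*%N − 41
2.5*24.1 = 60.25; 7.6*5.0 = 38; 31.9*0.11 = 3.509
CPT = 60.25 + 38 + 3.509 − 41 = 60.759 °C
Rounded to 0.1 °C: CPT ≈ 60.8 °C

60.8 °C


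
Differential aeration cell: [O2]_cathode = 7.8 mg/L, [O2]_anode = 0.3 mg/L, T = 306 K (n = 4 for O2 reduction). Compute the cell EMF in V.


Apply the Nernst concentration-cell relation: E = (RT/nF)*ln(C_cathode/C_anode)
RT/nF = 8.314*306/(4*96485) = 0.00659192 V
ln(7.8/0.3) = 3.2581
E = 0.00659192 * 3.2581 = 0.02148 V

0.02148 V


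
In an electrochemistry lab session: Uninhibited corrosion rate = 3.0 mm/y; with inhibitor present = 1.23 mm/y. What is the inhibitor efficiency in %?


Apply the inhibitor-efficiency definition: IE = (CR_blank − CR_inh)/CR_blank × 100
IE = (3.0 − 1.23) / 3.0 × 100
IE = 1.77 / 3.0 × 100 = 59.0 %

59.0 %


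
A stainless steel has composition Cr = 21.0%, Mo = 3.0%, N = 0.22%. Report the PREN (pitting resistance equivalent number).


Apply the PREN formula: PREN = Cr + 3.3*Mo + 16*N
PREN = 21.0 + 3.3*3.0 + 16*0.22
PREN = 21.0 + 9.9 + 3.52 = 34.42

34.42


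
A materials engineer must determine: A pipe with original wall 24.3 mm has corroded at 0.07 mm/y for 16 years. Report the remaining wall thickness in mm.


Remaining wall = original − CR × time
t = 24.3 − 0.07*16 = 24.3 − 1.12 = 23.18 mm

23.18 mm


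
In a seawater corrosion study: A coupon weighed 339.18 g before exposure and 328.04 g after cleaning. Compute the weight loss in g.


Weight loss = initial − final
WL = 339.18 − 328.04 = 11.14 g

11.14 g


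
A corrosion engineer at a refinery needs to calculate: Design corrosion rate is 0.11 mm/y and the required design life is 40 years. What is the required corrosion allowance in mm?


Corrosion allowance = CR × design life
CA = 0.11 * 40 = 4.4 mm

4.4 mm


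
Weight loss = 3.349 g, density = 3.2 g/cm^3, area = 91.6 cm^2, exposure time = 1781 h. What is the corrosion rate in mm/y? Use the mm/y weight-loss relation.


Apply the mm/y weight-loss relation: CR = 87600 * W / (D * A * T)
Numerator: 87600 * 3.349 = 293372.4
Denominator: 3.2 * 91.6 * 1781 = 522046.72
CR = 293372.4 / 522046.72 = 0.56197 mm/y

0.56197 mm/y


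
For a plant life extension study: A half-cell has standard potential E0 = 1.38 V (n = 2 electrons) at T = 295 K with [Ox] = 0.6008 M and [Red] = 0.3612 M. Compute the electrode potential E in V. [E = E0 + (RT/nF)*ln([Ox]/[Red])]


Apply the Nernst equation: E = E0 + (RT/nF)*ln([Ox]/[Red])
Step 1: RT/nF = 8.314*295/(2*96485) = 0.0127099 V
Step 2: [Ox]/[Red] = 0.6008/0.3612 = 1.663344
Step 3: ln(1.663344) = 0.50883
Step 4: correction = 0.0127099 * 0.50883 = 0.0065 V
E = 1.38 + 0.0065 = 1.3865 V

1.3865 V


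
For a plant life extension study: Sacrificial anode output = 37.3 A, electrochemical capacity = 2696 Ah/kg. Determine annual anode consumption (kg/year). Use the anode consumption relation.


Annual consumption = current * hours per year / capacity
Rate = 37.3 * 8760 / 2696 = 121.2 kg/year

121.2 kg/year


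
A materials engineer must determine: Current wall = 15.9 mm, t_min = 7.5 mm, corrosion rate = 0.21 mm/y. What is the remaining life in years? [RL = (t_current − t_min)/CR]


Apply the remaining-life relation: RL = (t_current − t_min) / CR
RL = (15.9 − 7.5) / 0.21 = 8.4 / 0.21 = 40.0 years

40.0 years


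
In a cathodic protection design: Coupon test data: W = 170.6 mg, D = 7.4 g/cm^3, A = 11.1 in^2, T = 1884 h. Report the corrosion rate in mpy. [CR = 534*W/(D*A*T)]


Apply the mpy weight-loss relation: CR = 534 * W / (D * A * T)
Numerator: 534 * 170.6 = 91100.4
Denominator: 7.4 * 11.1 * 1884 = 154751.76
CR = 91100.4 / 154751.76 = 0.589 mpy

0.589 mpy


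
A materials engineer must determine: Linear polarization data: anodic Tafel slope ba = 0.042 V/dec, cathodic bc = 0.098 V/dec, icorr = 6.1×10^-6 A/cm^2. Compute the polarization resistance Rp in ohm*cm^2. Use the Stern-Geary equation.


Apply the Stern-Geary equation: Rp = ba*bc / (2.303*icorr*(ba+bc))
ba*bc = 0.042*0.098 = 0.004116
ba+bc = 0.14; 2.303*icorr*(ba+bc) = 2.303*6.1×10^-6*0.14 = 1.966762×10^-6
Rp = 0.004116 / 1.966762×10^-6 = 2092.8 ohm*cm^2

2092.8 ohm*cm^2


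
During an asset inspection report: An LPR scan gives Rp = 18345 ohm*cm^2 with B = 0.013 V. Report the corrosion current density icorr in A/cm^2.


Apply the Stern-Geary relation: icorr = B / Rp
icorr = 0.013 / 18345 = 7.086×10^-7 A/cm^2

7.086×10^-7 A/cm^2


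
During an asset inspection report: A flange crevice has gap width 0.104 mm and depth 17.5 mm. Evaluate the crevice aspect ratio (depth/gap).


Aspect ratio = depth / gap
Ratio = 17.5 / 0.104 = 168.3

168.3


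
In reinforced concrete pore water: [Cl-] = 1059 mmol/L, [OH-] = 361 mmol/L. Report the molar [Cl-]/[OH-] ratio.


Threshold parameter = [Cl-] / [OH-] (molar basis; both in mmol/L, so units cancel)
Ratio = 1059 / 361 = 2.93

2.93


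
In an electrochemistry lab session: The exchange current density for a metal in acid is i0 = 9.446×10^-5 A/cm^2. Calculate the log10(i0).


i0 = 9.446×10^-5 A/cm^2
log10(i0) = -4.025

-4.025


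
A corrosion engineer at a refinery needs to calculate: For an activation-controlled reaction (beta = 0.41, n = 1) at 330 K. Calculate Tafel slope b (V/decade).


Apply the Tafel slope relation: b = 2.303*R*T/(beta*n*F)
Numerator: 2.303 * 8.314 * 330 = 6318.56
Denominator: 0.41 * 1 * 96485 = 39558.85
b = 6318.56 / 39558.85 = 0.1597 V/decade

0.1597 V/decade


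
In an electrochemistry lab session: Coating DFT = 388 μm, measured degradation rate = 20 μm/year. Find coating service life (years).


Service life = thickness / degradation rate
Life = 388 / 20 = 19.4 years

19.4 years


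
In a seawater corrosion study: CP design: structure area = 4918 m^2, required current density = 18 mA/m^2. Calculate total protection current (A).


I = area * current density, then convert mA → A (÷1000)
I = 4918 * 18 / 1000 = 88.52 A

88.52 A


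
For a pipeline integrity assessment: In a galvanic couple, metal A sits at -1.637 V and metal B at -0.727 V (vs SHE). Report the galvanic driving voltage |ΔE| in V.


Driving voltage is the absolute potential difference.
|ΔE| = |-1.637 − (-0.727)| = 0.91 V

0.91 V


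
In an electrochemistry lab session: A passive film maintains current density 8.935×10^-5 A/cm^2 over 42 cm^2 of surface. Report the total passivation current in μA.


I = i_pass * A, then convert A → μA (×10^6)
I = 8.935×10^-5 * 42 * 10^6 = 3752.7 μA

3752.7 μA


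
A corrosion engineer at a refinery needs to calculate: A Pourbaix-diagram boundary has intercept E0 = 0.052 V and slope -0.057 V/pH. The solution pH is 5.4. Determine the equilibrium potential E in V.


Apply the Pourbaix line equation: E = E0 + slope*pH
E = 0.052 + (-0.057)*5.4 = 0.052 + (-0.3078) = -0.2558 V
Rounded to 3 decimal places: E = -0.256 V

-0.256 V


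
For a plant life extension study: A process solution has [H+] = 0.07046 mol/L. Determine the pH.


pH = −log10[H+]
pH = −log10(0.07046) = 1.15

1.15


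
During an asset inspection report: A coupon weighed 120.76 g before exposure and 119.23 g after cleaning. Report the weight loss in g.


Weight loss = initial − final
WL = 120.76 − 119.23 = 1.53 g

1.53 g


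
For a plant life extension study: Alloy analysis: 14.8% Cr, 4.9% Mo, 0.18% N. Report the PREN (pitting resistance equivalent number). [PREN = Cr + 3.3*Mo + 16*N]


Apply the PREN formula: PREN = Cr + 3.3*Mo + 16*N
PREN = 14.8 + 3.3*4.9 + 16*0.18
PREN = 14.8 + 16.17 + 2.88 = 33.85

33.85


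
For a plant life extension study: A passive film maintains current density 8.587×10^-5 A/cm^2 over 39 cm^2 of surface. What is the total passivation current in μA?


I = i_pass * A, then convert A → μA (×10^6)
I = 8.587×10^-5 * 39 * 10^6 = 3348.93 μA

3348.93 μA


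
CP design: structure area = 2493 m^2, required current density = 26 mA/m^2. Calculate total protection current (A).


I = area * current density, then convert mA → A (÷1000)
I = 2493 * 26 / 1000 = 64.82 A

64.82 A


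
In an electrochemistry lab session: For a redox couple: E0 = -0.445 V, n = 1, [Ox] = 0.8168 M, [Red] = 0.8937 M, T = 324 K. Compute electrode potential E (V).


Apply the Nernst equation: E = E0 + (RT/nF)*ln([Ox]/[Red])
Step 1: RT/nF = 8.314*324/(1*96485) = 0.0279187 V
Step 2: [Ox]/[Red] = 0.8168/0.8937 = 0.913953
Step 3: ln(0.913953) = -0.089976
Step 4: correction = 0.0279187 * -0.089976 = -0.003 V
E = -0.445 + -0.003 = -0.448 V

-0.448 V


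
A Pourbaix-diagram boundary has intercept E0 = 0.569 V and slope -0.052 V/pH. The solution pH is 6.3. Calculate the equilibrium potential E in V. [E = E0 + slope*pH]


Apply the Pourbaix line equation: E = E0 + slope*pH
E = 0.569 + (-0.052)*6.3 = 0.569 + (-0.3276) = 0.2414 V
Rounded to 4 decimal places: E = 0.2414 V

0.2414 V


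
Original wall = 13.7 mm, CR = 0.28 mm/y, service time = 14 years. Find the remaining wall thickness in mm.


Remaining wall = original − CR × time
t = 13.7 − 0.28*14 = 13.7 − 3.92 = 9.78 mm

9.78 mm


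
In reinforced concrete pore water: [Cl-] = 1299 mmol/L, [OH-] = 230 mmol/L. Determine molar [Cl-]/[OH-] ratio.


Threshold parameter = [Cl-] / [OH-] (molar basis; both in mmol/L, so units cancel)
Ratio = 1299 / 230 = 5.65

5.65


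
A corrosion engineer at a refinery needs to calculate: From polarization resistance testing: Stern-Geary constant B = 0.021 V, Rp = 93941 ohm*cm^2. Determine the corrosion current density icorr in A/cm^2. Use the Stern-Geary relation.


Apply the Stern-Geary relation: icorr = B / Rp
icorr = 0.021 / 93941 = 2.235×10^-7 A/cm^2

2.235×10^-7 A/cm^2


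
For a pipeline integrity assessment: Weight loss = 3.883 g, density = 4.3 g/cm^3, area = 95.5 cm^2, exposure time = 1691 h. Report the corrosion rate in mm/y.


Apply the mm/y weight-loss relation: CR = 87600 * W / (D * A * T)
Numerator: 87600 * 3.883 = 340150.8
Denominator: 4.3 * 95.5 * 1691 = 694409.15
CR = 340150.8 / 694409.15 = 0.48984 mm/y

0.48984 mm/y


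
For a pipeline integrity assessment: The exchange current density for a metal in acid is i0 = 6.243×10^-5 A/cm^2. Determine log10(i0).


i0 = 6.243×10^-5 A/cm^2
log10(i0) = -4.205

-4.205


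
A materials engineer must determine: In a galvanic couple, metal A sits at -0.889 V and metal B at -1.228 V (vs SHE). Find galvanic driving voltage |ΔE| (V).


Driving voltage is the absolute potential difference.
|ΔE| = |-0.889 − (-1.228)| = 0.339 V

0.339 V


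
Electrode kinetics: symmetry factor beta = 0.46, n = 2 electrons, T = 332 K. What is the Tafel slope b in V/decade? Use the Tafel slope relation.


Apply the Tafel slope relation: b = 2.303*R*T/(beta*n*F)
Numerator: 2.303 * 8.314 * 332 = 6356.85
Denominator: 0.46 * 2 * 96485 = 88766.2
b = 6356.85 / 88766.2 = 0.0716 V/decade

0.0716 V/decade


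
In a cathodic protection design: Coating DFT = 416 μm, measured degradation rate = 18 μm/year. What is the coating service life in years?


Service life = thickness / degradation rate
Life = 416 / 18 = 23.1 years

23.1 years


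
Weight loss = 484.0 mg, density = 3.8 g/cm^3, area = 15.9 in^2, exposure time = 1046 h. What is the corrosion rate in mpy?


Apply the mpy weight-loss relation: CR = 534 * W / (D * A * T)
Numerator: 534 * 484.0 = 258456.0
Denominator: 3.8 * 15.9 * 1046 = 63199.32
CR = 258456.0 / 63199.32 = 4.0895 mpy

4.0895 mpy


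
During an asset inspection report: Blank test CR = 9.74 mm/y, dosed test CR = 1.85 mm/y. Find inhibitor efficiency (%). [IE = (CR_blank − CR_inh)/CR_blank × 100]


Apply the inhibitor-efficiency definition: IE = (CR_blank − CR_inh)/CR_blank × 100
IE = (9.74 − 1.85) / 9.74 × 100
IE = 7.89 / 9.74 × 100 = 81.0 %

81.0 %


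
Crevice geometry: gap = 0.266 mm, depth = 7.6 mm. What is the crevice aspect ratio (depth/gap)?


Aspect ratio = depth / gap
Ratio = 7.6 / 0.266 = 28.6

28.6
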